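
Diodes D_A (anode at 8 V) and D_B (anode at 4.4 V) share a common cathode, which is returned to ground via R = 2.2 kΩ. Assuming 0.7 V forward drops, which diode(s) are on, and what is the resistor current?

Only D_A conducts; I_R ≈ 3.3 mA

Assume both conduct. Then node N would need to be at both 8−0.7 = 7.3 V and 4.4−0.7 = 3.7 V, which is impossible.
Assume only D_A conducts: V_N = 8 − 0.7 = 7.3 V, so I_R = 7.3/2.2 = 3.32 mA.
Check D_B: its anode-to-cathode voltage is 4.4 − 7.3 = -2.9 V < 0.7 V, so it is off. The assumption is consistent.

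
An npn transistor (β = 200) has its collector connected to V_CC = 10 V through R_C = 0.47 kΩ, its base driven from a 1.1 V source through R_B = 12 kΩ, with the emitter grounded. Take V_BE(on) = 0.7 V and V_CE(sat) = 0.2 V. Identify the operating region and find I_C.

active; I_C ≈ 6.7 mA

Assume active. Base-emitter loop: I_B = (V_BB − V_BE)/R_B = (1.1 − 0.7)/12 = 0.0333 mA.
I_C = β·I_B = 200×0.0333 = 6.67 mA.
V_CE = V_CC − I_C·R_C = 10 − 6.67×0.47 = 6.87 V > V_CE(sat), so the active-region assumption holds.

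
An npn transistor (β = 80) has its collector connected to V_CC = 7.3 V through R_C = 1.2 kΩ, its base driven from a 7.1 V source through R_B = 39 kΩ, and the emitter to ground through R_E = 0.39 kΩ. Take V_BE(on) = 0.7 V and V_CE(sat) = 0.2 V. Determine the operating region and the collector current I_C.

Assume active: I_B = (7.1 − 0.7)/(39 + 81×0.39) = 0.0907 mA, I_C = β·I_B = 7.25 mA.
Then V_CE = 7.3 − 7.25×1.2 − 7.34×0.39 = -4.27 V < 0.2 V — the active assumption fails.
Re-solve with V_CE = 0.2 V. KCL at the emitter: V_E/R_E = (V_BB−0.7−V_E)/R_B + (V_CC−0.2−V_E)/R_C, giving V_E = 1.78 V.
I_C = (V_CC − 0.2 − V_E)/R_C = (7.1 − 1.78)/1.2 = 4.44 mA.
Check: I_B = (6.4 − 1.78)/39 = 0.119 mA, and β·I_B = 9.48 mA > I_C, confirming saturation.

saturation; I_C ≈ 4.4 mA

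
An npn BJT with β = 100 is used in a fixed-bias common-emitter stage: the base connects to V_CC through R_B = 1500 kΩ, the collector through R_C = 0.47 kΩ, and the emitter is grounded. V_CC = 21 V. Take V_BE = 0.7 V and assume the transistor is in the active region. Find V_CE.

Base loop: V_CC = I_B·R_B + V_BE, so I_B = (21 − 0.7)/1500 kΩ = 0.0135 mA.
In the active region I_C = β·I_B = 100 × 0.0135 = 1.35 mA.
Collector loop: V_CE = V_CC − I_C·R_C = 21 − 1.35×0.47 = 20.4 V.
Since V_CE = 20.4 V > V_CE(sat) ≈ 0.2 V, the transistor is in the active region as assumed.

V_CE ≈ 20 V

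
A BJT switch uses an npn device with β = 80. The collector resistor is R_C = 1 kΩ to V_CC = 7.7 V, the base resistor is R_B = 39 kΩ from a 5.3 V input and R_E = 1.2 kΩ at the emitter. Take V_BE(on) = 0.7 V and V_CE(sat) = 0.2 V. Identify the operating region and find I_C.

Assume active. Base-emitter loop: I_B = (V_BB − V_BE)/(R_B + (β+1)R_E) = (5.3 − 0.7)/(39 + 81×1.2) = 0.0338 mA.
I_C = β·I_B = 80×0.0338 = 2.7 mA.
V_CE = V_CC − I_C·R_C − I_E·R_E = 7.7 − 2.7×1 − 2.74×1.2 = 1.72 V > V_CE(sat), so the active-region assumption holds.

active; I_C ≈ 2.7 mA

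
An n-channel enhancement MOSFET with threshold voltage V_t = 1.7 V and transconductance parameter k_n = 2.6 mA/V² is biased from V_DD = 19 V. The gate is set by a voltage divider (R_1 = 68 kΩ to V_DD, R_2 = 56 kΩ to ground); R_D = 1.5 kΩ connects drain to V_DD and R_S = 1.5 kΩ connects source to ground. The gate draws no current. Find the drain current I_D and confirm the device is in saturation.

I_D ≈ 3.5 mA

V_G = V_DD·R_2/(R_1+R_2) = 19×56/124 = 8.58 V.
Assume saturation: I_D = (k_n/2)(V_GS − V_t)² with V_GS = V_G − I_D·R_S = 8.58 − 1.5·I_D.
Substituting gives 2.93·I_D² − 27.8·I_D + 61.5 = 0, with roots I_D = 3.49 or 6.02 mA.
The root I_D = 6.02 mA gives V_GS = -0.452 V ≤ V_t, so take I_D = 3.49 mA.
Then V_GS = 3.34 V and V_DS = V_DD − I_D(R_D+R_S) = 19 − 3.49×3 = 8.52 V.
Saturation requires V_DS ≥ V_GS − V_t = 1.64 V; 8.52 ≥ 1.64 ✓.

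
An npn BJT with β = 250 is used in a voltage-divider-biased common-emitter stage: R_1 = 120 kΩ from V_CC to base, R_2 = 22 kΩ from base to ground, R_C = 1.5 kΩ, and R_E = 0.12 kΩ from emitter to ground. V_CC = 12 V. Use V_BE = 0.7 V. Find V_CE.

Thevenize the base divider: V_Th = V_CC·R_2/(R_1+R_2) = 12×22/142 = 1.86 V, R_Th = R_1‖R_2 = 18.6 kΩ.
Base-emitter loop: V_Th = I_B·R_Th + V_BE + (β+1)I_B·R_E, so I_B = (1.86 − 0.7) / (18.6 + 251×0.12) = 0.0238 mA.
I_C = β·I_B = 250×0.0238 = 5.95 mA, and I_E = (β+1)I_B = 5.97 mA.
V_CE = V_CC − I_C·R_C − I_E·R_E = 12 − 5.95×1.5 − 5.97×0.12 = 2.36 V.
V_CE = 2.36 V > 0.2 V confirms active-region operation.

V_CE ≈ 2.4 V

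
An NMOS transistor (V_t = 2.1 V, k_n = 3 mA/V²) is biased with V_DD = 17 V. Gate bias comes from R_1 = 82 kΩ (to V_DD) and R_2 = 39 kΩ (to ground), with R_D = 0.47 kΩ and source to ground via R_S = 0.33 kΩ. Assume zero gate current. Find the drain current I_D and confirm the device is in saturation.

I_D ≈ 4.8 mA

V_G = V_DD·R_2/(R_1+R_2) = 17×39/121 = 5.48 V.
Assume saturation: I_D = (k_n/2)(V_GS − V_t)² with V_GS = V_G − I_D·R_S = 5.48 − 0.33·I_D.
Substituting gives 0.163·I_D² − 4.35·I_D + 17.1 = 0, with roots I_D = 4.81 or 21.8 mA.
The root I_D = 21.8 mA gives V_GS = -1.71 V ≤ V_t, so take I_D = 4.81 mA.
Then V_GS = 3.89 V and V_DS = V_DD − I_D(R_D+R_S) = 17 − 4.81×0.8 = 13.1 V.
Saturation requires V_DS ≥ V_GS − V_t = 1.79 V; 13.1 ≥ 1.79 ✓.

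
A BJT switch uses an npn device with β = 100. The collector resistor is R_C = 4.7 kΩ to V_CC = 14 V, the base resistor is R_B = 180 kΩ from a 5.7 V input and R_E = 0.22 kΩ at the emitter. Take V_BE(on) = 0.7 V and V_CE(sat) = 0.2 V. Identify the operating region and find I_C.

Assume active. Base-emitter loop: I_B = (V_BB − V_BE)/(R_B + (β+1)R_E) = (5.7 − 0.7)/(180 + 101×0.22) = 0.0247 mA.
I_C = β·I_B = 100×0.0247 = 2.47 mA.
V_CE = V_CC − I_C·R_C − I_E·R_E = 14 − 2.47×4.7 − 2.5×0.22 = 1.83 V > V_CE(sat), so the active-region assumption holds.

active; I_C ≈ 2.5 mA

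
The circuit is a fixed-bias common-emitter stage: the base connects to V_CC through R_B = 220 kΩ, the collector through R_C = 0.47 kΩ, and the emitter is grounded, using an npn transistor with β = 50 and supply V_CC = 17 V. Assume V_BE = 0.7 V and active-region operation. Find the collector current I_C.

Base loop: V_CC = I_B·R_B + V_BE, so I_B = (17 − 0.7)/220 kΩ = 0.0741 mA.
In the active region I_C = β·I_B = 50 × 0.0741 = 3.7 mA.
Collector loop: V_CE = V_CC − I_C·R_C = 17 − 3.7×0.47 = 15.3 V.
Since V_CE = 15.3 V > V_CE(sat) ≈ 0.2 V, the transistor is in the active region as assumed.

I_C ≈ 3.7 mA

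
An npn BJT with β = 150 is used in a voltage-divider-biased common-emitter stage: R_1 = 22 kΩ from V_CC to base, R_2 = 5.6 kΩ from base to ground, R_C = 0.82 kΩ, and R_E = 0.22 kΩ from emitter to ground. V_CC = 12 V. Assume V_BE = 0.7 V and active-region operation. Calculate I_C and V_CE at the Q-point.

I_C ≈ 6.9 mA, V_CE ≈ 4.8 V

Thevenize the base divider: V_Th = V_CC·R_2/(R_1+R_2) = 12×5.6/27.6 = 2.43 V, R_Th = R_1‖R_2 = 4.46 kΩ.
Base-emitter loop: V_Th = I_B·R_Th + V_BE + (β+1)I_B·R_E, so I_B = (2.43 − 0.7) / (4.46 + 151×0.22) = 0.046 mA.
I_C = β·I_B = 150×0.046 = 6.91 mA, and I_E = (β+1)I_B = 6.95 mA.
V_CE = V_CC − I_C·R_C − I_E·R_E = 12 − 6.91×0.82 − 6.95×0.22 = 4.81 V.
V_CE = 4.81 V > 0.2 V confirms active-region operation.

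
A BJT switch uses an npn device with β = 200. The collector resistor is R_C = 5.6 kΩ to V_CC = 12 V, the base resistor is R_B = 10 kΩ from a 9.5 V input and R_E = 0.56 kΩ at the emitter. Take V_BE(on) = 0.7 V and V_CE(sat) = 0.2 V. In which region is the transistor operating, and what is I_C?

saturation; I_C ≈ 1.8 mA

Assume active: I_B = (9.5 − 0.7)/(10 + 201×0.56) = 0.0718 mA, I_C = β·I_B = 14.4 mA.
Then V_CE = 12 − 14.4×5.6 − 14.4×0.56 = -76.5 V < 0.2 V — the active assumption fails.
Re-solve with V_CE = 0.2 V. KCL at the emitter: V_E/R_E = (V_BB−0.7−V_E)/R_B + (V_CC−0.2−V_E)/R_C, giving V_E = 1.45 V.
I_C = (V_CC − 0.2 − V_E)/R_C = (11.8 − 1.45)/5.6 = 1.85 mA.
Check: I_B = (8.8 − 1.45)/10 = 0.735 mA, and β·I_B = 147 mA > I_C, confirming saturation.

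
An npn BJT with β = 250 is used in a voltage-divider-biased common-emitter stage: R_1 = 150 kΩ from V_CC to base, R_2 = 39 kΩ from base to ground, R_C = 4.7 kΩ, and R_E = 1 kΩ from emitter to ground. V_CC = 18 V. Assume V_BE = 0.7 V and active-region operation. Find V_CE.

Thevenize the base divider: V_Th = V_CC·R_2/(R_1+R_2) = 18×39/189 = 3.71 V, R_Th = R_1‖R_2 = 31 kΩ.
Base-emitter loop: V_Th = I_B·R_Th + V_BE + (β+1)I_B·R_E, so I_B = (3.71 − 0.7) / (31 + 251×1) = 0.0107 mA.
I_C = β·I_B = 250×0.0107 = 2.67 mA, and I_E = (β+1)I_B = 2.68 mA.
V_CE = V_CC − I_C·R_C − I_E·R_E = 18 − 2.67×4.7 − 2.68×1 = 2.75 V.
V_CE = 2.75 V > 0.2 V confirms active-region operation.

V_CE ≈ 2.8 V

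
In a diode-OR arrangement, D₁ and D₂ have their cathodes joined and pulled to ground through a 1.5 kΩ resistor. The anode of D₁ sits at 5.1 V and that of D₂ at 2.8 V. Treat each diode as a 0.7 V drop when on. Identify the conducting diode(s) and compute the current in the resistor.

Assume both conduct. Then node N would need to be at both 5.1−0.7 = 4.4 V and 2.8−0.7 = 2.1 V, which is impossible.
Assume only D₁ conducts: V_N = 5.1 − 0.7 = 4.4 V, so I_R = 4.4/1.5 = 2.93 mA.
Check D₂: its anode-to-cathode voltage is 2.8 − 4.4 = -1.6 V < 0.7 V, so it is off. The assumption is consistent.

Only D₁ conducts; I_R ≈ 2.9 mA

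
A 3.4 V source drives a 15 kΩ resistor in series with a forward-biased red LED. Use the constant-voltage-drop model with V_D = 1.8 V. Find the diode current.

KVL around the loop: 3.4 = V_D + I·R = 1.8 + I × 15 kΩ.
So I = (3.4 − 1.8) / 15 kΩ = 1.6 / 15 = 0.107 mA.

I ≈ 0.11 mA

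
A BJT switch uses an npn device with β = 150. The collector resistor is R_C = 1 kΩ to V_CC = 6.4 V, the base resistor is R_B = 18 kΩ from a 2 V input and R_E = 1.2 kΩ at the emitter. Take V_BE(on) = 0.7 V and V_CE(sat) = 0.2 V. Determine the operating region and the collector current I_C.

active; I_C ≈ 0.98 mA

Assume active. Base-emitter loop: I_B = (V_BB − V_BE)/(R_B + (β+1)R_E) = (2 − 0.7)/(18 + 151×1.2) = 0.00653 mA.
I_C = β·I_B = 150×0.00653 = 0.979 mA.
V_CE = V_CC − I_C·R_C − I_E·R_E = 6.4 − 0.979×1 − 0.985×1.2 = 4.24 V > V_CE(sat), so the active-region assumption holds.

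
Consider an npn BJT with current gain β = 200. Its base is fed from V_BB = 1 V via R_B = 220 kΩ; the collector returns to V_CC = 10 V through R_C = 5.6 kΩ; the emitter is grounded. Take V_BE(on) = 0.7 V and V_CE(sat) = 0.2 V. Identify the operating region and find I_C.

Assume active. Base-emitter loop: I_B = (V_BB − V_BE)/R_B = (1 − 0.7)/220 = 0.00136 mA.
I_C = β·I_B = 200×0.00136 = 0.273 mA.
V_CE = V_CC − I_C·R_C = 10 − 0.273×5.6 = 8.47 V > V_CE(sat), so the active-region assumption holds.

active; I_C ≈ 0.27 mA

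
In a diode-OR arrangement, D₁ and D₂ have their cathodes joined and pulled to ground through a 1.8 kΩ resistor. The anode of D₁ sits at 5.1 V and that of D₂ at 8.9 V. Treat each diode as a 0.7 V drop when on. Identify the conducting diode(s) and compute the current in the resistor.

Assume both conduct. Then node N would need to be at both 5.1−0.7 = 4.4 V and 8.9−0.7 = 8.2 V, which is impossible.
Assume only D₂ conducts: V_N = 8.9 − 0.7 = 8.2 V, so I_R = 8.2/1.8 = 4.56 mA.
Check D₁: its anode-to-cathode voltage is 5.1 − 8.2 = -3.1 V < 0.7 V, so it is off. The assumption is consistent.

Only D₂ conducts; I_R ≈ 4.6 mA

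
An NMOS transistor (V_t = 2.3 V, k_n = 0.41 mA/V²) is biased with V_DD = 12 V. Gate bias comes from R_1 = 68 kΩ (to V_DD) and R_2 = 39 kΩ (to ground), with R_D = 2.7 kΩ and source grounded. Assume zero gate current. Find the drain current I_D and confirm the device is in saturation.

I_D ≈ 0.88 mA

V_G = V_DD·R_2/(R_1+R_2) = 12×39/107 = 4.37 V. With the source grounded, V_GS = V_G = 4.37 V.
Assume saturation: I_D = (k_n/2)(V_GS − V_t)² = (0.41/2)×(4.37 − 2.3)² = 0.205×2.07² = 0.882 mA.
V_DS = V_DD − I_D·R_D = 12 − 0.882×2.7 = 9.62 V.
Saturation requires V_DS ≥ V_GS − V_t = 2.07 V; 9.62 ≥ 2.07 ✓.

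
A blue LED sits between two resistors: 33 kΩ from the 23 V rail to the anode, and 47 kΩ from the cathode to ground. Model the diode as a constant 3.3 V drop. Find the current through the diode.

I ≈ 0.25 mA

The two resistors are in series with the diode, so KVL gives 23 = I·33 + 3.3 + I·47.
I = (23 − 3.3) / (33 + 47) kΩ = 19.7 / 80 = 0.246 mA.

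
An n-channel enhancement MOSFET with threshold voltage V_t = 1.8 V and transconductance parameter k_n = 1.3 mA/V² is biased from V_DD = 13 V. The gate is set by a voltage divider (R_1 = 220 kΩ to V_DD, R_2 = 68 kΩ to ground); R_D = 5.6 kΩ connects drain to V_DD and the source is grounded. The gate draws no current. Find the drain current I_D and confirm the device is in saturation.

V_G = V_DD·R_2/(R_1+R_2) = 13×68/288 = 3.07 V. With the source grounded, V_GS = V_G = 3.07 V.
Assume saturation: I_D = (k_n/2)(V_GS − V_t)² = (1.3/2)×(3.07 − 1.8)² = 0.65×1.27² = 1.05 mA.
V_DS = V_DD − I_D·R_D = 13 − 1.05×5.6 = 7.13 V.
Saturation requires V_DS ≥ V_GS − V_t = 1.27 V; 7.13 ≥ 1.27 ✓.

I_D ≈ 1 mA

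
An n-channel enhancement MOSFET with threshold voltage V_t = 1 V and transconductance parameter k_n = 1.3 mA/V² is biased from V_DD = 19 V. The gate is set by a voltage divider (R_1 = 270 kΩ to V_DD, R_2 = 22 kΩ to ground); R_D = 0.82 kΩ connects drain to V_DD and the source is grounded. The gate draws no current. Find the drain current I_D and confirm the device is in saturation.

I_D ≈ 0.12 mA

V_G = V_DD·R_2/(R_1+R_2) = 19×22/292 = 1.43 V. With the source grounded, V_GS = V_G = 1.43 V.
Assume saturation: I_D = (k_n/2)(V_GS − V_t)² = (1.3/2)×(1.43 − 1)² = 0.65×0.432² = 0.121 mA.
V_DS = V_DD − I_D·R_D = 19 − 0.121×0.82 = 18.9 V.
Saturation requires V_DS ≥ V_GS − V_t = 0.432 V; 18.9 ≥ 0.432 ✓.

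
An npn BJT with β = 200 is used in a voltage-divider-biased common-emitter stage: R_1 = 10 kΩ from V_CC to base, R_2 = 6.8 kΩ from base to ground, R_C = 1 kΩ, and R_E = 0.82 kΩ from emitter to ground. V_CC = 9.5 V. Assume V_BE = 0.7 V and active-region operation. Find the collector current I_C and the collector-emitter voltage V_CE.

I_C ≈ 3.7 mA, V_CE ≈ 2.7 V

Thevenize the base divider: V_Th = V_CC·R_2/(R_1+R_2) = 9.5×6.8/16.8 = 3.85 V, R_Th = R_1‖R_2 = 4.05 kΩ.
Base-emitter loop: V_Th = I_B·R_Th + V_BE + (β+1)I_B·R_E, so I_B = (3.85 − 0.7) / (4.05 + 201×0.82) = 0.0186 mA.
I_C = β·I_B = 200×0.0186 = 3.73 mA, and I_E = (β+1)I_B = 3.74 mA.
V_CE = V_CC − I_C·R_C − I_E·R_E = 9.5 − 3.73×1 − 3.74×0.82 = 2.71 V.
V_CE = 2.71 V > 0.2 V confirms active-region operation.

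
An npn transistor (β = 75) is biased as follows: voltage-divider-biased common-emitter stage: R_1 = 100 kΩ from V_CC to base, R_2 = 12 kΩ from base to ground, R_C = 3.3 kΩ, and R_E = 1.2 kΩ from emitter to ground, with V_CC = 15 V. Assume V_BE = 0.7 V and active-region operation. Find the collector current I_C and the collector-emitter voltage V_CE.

I_C ≈ 0.67 mA, V_CE ≈ 12 V

Thevenize the base divider: V_Th = V_CC·R_2/(R_1+R_2) = 15×12/112 = 1.61 V, R_Th = R_1‖R_2 = 10.7 kΩ.
Base-emitter loop: V_Th = I_B·R_Th + V_BE + (β+1)I_B·R_E, so I_B = (1.61 − 0.7) / (10.7 + 76×1.2) = 0.0089 mA.
I_C = β·I_B = 75×0.0089 = 0.668 mA, and I_E = (β+1)I_B = 0.676 mA.
V_CE = V_CC − I_C·R_C − I_E·R_E = 15 − 0.668×3.3 − 0.676×1.2 = 12 V.
V_CE = 12 V > 0.2 V confirms active-region operation.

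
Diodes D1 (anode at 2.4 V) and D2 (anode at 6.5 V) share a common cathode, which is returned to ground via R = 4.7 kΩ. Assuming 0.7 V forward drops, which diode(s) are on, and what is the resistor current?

Only D2 conducts; I_R ≈ 1.2 mA

Assume both conduct. Then node N would need to be at both 2.4−0.7 = 1.7 V and 6.5−0.7 = 5.8 V, which is impossible.
Assume only D2 conducts: V_N = 6.5 − 0.7 = 5.8 V, so I_R = 5.8/4.7 = 1.23 mA.
Check D1: its anode-to-cathode voltage is 2.4 − 5.8 = -3.4 V < 0.7 V, so it is off. The assumption is consistent.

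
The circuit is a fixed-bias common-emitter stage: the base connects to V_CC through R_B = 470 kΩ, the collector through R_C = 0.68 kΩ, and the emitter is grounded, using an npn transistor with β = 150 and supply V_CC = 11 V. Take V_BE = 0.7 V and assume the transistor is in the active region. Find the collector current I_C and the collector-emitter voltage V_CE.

Base loop: V_CC = I_B·R_B + V_BE, so I_B = (11 − 0.7)/470 kΩ = 0.0219 mA.
In the active region I_C = β·I_B = 150 × 0.0219 = 3.29 mA.
Collector loop: V_CE = V_CC − I_C·R_C = 11 − 3.29×0.68 = 8.76 V.
Since V_CE = 8.76 V > V_CE(sat) ≈ 0.2 V, the transistor is in the active region as assumed.

I_C ≈ 3.3 mA, V_CE ≈ 8.8 V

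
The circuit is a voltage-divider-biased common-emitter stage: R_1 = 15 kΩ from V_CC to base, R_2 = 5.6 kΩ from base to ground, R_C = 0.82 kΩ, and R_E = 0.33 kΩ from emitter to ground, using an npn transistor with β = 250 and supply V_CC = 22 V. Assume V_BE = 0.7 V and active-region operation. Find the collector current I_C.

I_C ≈ 15 mA

Thevenize the base divider: V_Th = V_CC·R_2/(R_1+R_2) = 22×5.6/20.6 = 5.98 V, R_Th = R_1‖R_2 = 4.08 kΩ.
Base-emitter loop: V_Th = I_B·R_Th + V_BE + (β+1)I_B·R_E, so I_B = (5.98 − 0.7) / (4.08 + 251×0.33) = 0.0608 mA.
I_C = β·I_B = 250×0.0608 = 15.2 mA, and I_E = (β+1)I_B = 15.3 mA.
V_CE = V_CC − I_C·R_C − I_E·R_E = 22 − 15.2×0.82 − 15.3×0.33 = 4.51 V.
V_CE = 4.51 V > 0.2 V confirms active-region operation.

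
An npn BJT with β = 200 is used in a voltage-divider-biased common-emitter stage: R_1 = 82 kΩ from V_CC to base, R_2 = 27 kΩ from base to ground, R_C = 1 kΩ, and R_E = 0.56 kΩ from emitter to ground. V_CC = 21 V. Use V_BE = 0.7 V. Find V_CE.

V_CE ≈ 10 V

Thevenize the base divider: V_Th = V_CC·R_2/(R_1+R_2) = 21×27/109 = 5.2 V, R_Th = R_1‖R_2 = 20.3 kΩ.
Base-emitter loop: V_Th = I_B·R_Th + V_BE + (β+1)I_B·R_E, so I_B = (5.2 − 0.7) / (20.3 + 201×0.56) = 0.0339 mA.
I_C = β·I_B = 200×0.0339 = 6.78 mA, and I_E = (β+1)I_B = 6.81 mA.
V_CE = V_CC − I_C·R_C − I_E·R_E = 21 − 6.78×1 − 6.81×0.56 = 10.4 V.
V_CE = 10.4 V > 0.2 V confirms active-region operation.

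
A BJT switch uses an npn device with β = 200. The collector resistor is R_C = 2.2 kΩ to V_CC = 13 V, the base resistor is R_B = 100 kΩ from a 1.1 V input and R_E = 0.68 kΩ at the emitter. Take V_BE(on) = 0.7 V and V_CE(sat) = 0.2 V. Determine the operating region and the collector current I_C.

active; I_C ≈ 0.34 mA

Assume active. Base-emitter loop: I_B = (V_BB − V_BE)/(R_B + (β+1)R_E) = (1.1 − 0.7)/(100 + 201×0.68) = 0.00169 mA.
I_C = β·I_B = 200×0.00169 = 0.338 mA.
V_CE = V_CC − I_C·R_C − I_E·R_E = 13 − 0.338×2.2 − 0.34×0.68 = 12 V > V_CE(sat), so the active-region assumption holds.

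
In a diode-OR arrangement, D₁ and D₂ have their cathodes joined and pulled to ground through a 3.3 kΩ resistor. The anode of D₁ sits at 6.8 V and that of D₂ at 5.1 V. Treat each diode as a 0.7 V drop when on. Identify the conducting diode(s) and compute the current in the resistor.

Assume both conduct. Then node N would need to be at both 6.8−0.7 = 6.1 V and 5.1−0.7 = 4.4 V, which is impossible.
Assume only D₁ conducts: V_N = 6.8 − 0.7 = 6.1 V, so I_R = 6.1/3.3 = 1.85 mA.
Check D₂: its anode-to-cathode voltage is 5.1 − 6.1 = -1 V < 0.7 V, so it is off. The assumption is consistent.

Only D₁ conducts; I_R ≈ 1.8 mA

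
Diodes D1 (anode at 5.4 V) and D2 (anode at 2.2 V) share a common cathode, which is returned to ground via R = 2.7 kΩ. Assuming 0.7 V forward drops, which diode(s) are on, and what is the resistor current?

Only D1 conducts; I_R ≈ 1.7 mA

Assume both conduct. Then node N would need to be at both 5.4−0.7 = 4.7 V and 2.2−0.7 = 1.5 V, which is impossible.
Assume only D1 conducts: V_N = 5.4 − 0.7 = 4.7 V, so I_R = 4.7/2.7 = 1.74 mA.
Check D2: its anode-to-cathode voltage is 2.2 − 4.7 = -2.5 V < 0.7 V, so it is off. The assumption is consistent.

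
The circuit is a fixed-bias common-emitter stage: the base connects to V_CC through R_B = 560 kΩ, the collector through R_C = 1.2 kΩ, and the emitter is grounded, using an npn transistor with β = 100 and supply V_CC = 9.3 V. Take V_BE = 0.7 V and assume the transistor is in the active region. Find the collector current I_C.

I_C ≈ 1.5 mA

Base loop: V_CC = I_B·R_B + V_BE, so I_B = (9.3 − 0.7)/560 kΩ = 0.0154 mA.
In the active region I_C = β·I_B = 100 × 0.0154 = 1.54 mA.
Collector loop: V_CE = V_CC − I_C·R_C = 9.3 − 1.54×1.2 = 7.46 V.
Since V_CE = 7.46 V > V_CE(sat) ≈ 0.2 V, the transistor is in the active region as assumed.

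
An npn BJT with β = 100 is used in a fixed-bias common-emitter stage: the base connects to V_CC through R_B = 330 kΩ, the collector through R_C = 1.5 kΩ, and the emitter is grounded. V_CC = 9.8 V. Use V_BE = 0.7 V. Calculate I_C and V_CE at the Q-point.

I_C ≈ 2.8 mA, V_CE ≈ 5.7 V

Base loop: V_CC = I_B·R_B + V_BE, so I_B = (9.8 − 0.7)/330 kΩ = 0.0276 mA.
In the active region I_C = β·I_B = 100 × 0.0276 = 2.76 mA.
Collector loop: V_CE = V_CC − I_C·R_C = 9.8 − 2.76×1.5 = 5.66 V.
Since V_CE = 5.66 V > V_CE(sat) ≈ 0.2 V, the transistor is in the active region as assumed.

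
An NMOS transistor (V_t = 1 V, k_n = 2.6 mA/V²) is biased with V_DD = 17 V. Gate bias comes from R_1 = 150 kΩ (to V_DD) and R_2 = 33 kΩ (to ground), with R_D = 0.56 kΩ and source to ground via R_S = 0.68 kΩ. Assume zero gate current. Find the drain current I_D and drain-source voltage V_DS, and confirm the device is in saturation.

V_G = V_DD·R_2/(R_1+R_2) = 17×33/183 = 3.07 V.
Assume saturation: I_D = (k_n/2)(V_GS − V_t)² with V_GS = V_G − I_D·R_S = 3.07 − 0.68·I_D.
Substituting gives 0.601·I_D² − 4.65·I_D + 5.55 = 0, with roots I_D = 1.47 or 6.27 mA.
The root I_D = 6.27 mA gives V_GS = -1.2 V ≤ V_t, so take I_D = 1.47 mA.
Then V_GS = 2.06 V and V_DS = V_DD − I_D(R_D+R_S) = 17 − 1.47×1.24 = 15.2 V.
Saturation requires V_DS ≥ V_GS − V_t = 1.06 V; 15.2 ≥ 1.06 ✓.

I_D ≈ 1.5 mA, V_DS ≈ 15 V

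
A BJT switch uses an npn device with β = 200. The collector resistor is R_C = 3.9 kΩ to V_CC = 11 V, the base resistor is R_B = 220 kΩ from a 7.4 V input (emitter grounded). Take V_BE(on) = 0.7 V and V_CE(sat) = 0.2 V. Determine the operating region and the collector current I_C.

saturation; I_C ≈ 2.8 mA

Assume active: I_B = (7.4 − 0.7)/220 = 0.0305 mA, giving I_C = β·I_B = 6.09 mA.
But then V_CE = 11 − 6.09×3.9 = -12.8 V < V_CE(sat) = 0.2 V — impossible in the active region.
So the transistor is saturated. With V_CE = 0.2 V, I_C = (V_CC − 0.2)/R_C = 10.8/3.9 = 2.77 mA.
Check: β·I_B = 6.09 mA > I_C = 2.77 mA, confirming saturation.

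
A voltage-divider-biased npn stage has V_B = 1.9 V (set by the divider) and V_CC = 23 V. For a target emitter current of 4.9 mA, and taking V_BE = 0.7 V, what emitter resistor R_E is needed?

V_E = V_B − V_BE = 1.9 − 0.7 = 1.2 V.
R_E = V_E / I_E = 1.2 / 4.9 = 0.245 kΩ.

R_E ≈ 0.24 kΩ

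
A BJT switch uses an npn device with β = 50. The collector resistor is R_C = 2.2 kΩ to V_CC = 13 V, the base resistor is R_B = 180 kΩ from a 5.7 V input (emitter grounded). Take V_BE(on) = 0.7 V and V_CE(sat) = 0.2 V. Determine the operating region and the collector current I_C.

active; I_C ≈ 1.4 mA

Assume active. Base-emitter loop: I_B = (V_BB − V_BE)/R_B = (5.7 − 0.7)/180 = 0.0278 mA.
I_C = β·I_B = 50×0.0278 = 1.39 mA.
V_CE = V_CC − I_C·R_C = 13 − 1.39×2.2 = 9.94 V > V_CE(sat), so the active-region assumption holds.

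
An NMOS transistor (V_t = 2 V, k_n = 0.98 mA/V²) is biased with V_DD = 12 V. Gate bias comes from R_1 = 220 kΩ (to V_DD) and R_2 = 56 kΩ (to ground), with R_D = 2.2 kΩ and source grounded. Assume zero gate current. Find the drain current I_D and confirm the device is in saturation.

I_D ≈ 0.093 mA

V_G = V_DD·R_2/(R_1+R_2) = 12×56/276 = 2.43 V. With the source grounded, V_GS = V_G = 2.43 V.
Assume saturation: I_D = (k_n/2)(V_GS − V_t)² = (0.98/2)×(2.43 − 2)² = 0.49×0.435² = 0.0926 mA.
V_DS = V_DD − I_D·R_D = 12 − 0.0926×2.2 = 11.8 V.
Saturation requires V_DS ≥ V_GS − V_t = 0.435 V; 11.8 ≥ 0.435 ✓.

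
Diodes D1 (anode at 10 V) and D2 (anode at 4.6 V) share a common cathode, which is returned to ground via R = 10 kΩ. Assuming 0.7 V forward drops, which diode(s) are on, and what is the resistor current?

Only D1 conducts; I_R ≈ 0.93 mA

Assume both conduct. Then node N would need to be at both 10−0.7 = 9.3 V and 4.6−0.7 = 3.9 V, which is impossible.
Assume only D1 conducts: V_N = 10 − 0.7 = 9.3 V, so I_R = 9.3/10 = 0.93 mA.
Check D2: its anode-to-cathode voltage is 4.6 − 9.3 = -4.7 V < 0.7 V, so it is off. The assumption is consistent.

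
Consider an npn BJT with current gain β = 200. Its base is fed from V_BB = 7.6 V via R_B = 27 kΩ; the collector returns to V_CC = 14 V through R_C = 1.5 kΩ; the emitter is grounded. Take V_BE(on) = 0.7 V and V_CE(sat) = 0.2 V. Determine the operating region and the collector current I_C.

Assume active: I_B = (7.6 − 0.7)/27 = 0.256 mA, giving I_C = β·I_B = 51.1 mA.
But then V_CE = 14 − 51.1×1.5 = -62.7 V < V_CE(sat) = 0.2 V — impossible in the active region.
So the transistor is saturated. With V_CE = 0.2 V, I_C = (V_CC − 0.2)/R_C = 13.8/1.5 = 9.2 mA.
Check: β·I_B = 51.1 mA > I_C = 9.2 mA, confirming saturation.

saturation; I_C ≈ 9.2 mA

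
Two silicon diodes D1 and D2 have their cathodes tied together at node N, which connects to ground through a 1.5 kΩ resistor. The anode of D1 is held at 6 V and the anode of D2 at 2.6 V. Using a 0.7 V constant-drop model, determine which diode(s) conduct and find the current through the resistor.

Only D1 conducts; I_R ≈ 3.5 mA

Assume both conduct. Then node N would need to be at both 6−0.7 = 5.3 V and 2.6−0.7 = 1.9 V, which is impossible.
Assume only D1 conducts: V_N = 6 − 0.7 = 5.3 V, so I_R = 5.3/1.5 = 3.53 mA.
Check D2: its anode-to-cathode voltage is 2.6 − 5.3 = -2.7 V < 0.7 V, so it is off. The assumption is consistent.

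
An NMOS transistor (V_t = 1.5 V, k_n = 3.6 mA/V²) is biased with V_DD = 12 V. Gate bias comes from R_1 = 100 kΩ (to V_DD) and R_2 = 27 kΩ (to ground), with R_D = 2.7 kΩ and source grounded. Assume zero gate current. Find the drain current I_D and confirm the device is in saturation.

I_D ≈ 2 mA

V_G = V_DD·R_2/(R_1+R_2) = 12×27/127 = 2.55 V. With the source grounded, V_GS = V_G = 2.55 V.
Assume saturation: I_D = (k_n/2)(V_GS − V_t)² = (3.6/2)×(2.55 − 1.5)² = 1.8×1.05² = 1.99 mA.
V_DS = V_DD − I_D·R_D = 12 − 1.99×2.7 = 6.63 V.
Saturation requires V_DS ≥ V_GS − V_t = 1.05 V; 6.63 ≥ 1.05 ✓.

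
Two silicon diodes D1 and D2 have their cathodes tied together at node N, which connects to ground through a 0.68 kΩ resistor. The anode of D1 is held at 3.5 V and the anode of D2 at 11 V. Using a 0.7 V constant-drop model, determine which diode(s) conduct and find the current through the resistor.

Assume both conduct. Then node N would need to be at both 3.5−0.7 = 2.8 V and 11−0.7 = 10.3 V, which is impossible.
Assume only D2 conducts: V_N = 11 − 0.7 = 10.3 V, so I_R = 10.3/0.68 = 15.1 mA.
Check D1: its anode-to-cathode voltage is 3.5 − 10.3 = -6.8 V < 0.7 V, so it is off. The assumption is consistent.

Only D2 conducts; I_R ≈ 15 mA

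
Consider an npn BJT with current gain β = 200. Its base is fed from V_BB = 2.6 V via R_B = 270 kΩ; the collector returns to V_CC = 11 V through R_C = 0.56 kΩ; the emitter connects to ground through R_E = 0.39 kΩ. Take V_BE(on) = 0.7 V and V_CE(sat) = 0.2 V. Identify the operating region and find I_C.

Assume active. Base-emitter loop: I_B = (V_BB − V_BE)/(R_B + (β+1)R_E) = (2.6 − 0.7)/(270 + 201×0.39) = 0.00545 mA.
I_C = β·I_B = 200×0.00545 = 1.09 mA.
V_CE = V_CC − I_C·R_C − I_E·R_E = 11 − 1.09×0.56 − 1.1×0.39 = 9.96 V > V_CE(sat), so the active-region assumption holds.

active; I_C ≈ 1.1 mA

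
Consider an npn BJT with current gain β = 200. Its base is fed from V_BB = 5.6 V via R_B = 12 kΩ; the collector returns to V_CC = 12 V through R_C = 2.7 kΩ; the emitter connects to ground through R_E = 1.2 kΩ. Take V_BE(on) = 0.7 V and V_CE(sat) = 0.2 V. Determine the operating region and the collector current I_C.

Assume active: I_B = (5.6 − 0.7)/(12 + 201×1.2) = 0.0194 mA, I_C = β·I_B = 3.87 mA.
Then V_CE = 12 − 3.87×2.7 − 3.89×1.2 = -3.12 V < 0.2 V — the active assumption fails.
Re-solve with V_CE = 0.2 V. KCL at the emitter: V_E/R_E = (V_BB−0.7−V_E)/R_B + (V_CC−0.2−V_E)/R_C, giving V_E = 3.71 V.
I_C = (V_CC − 0.2 − V_E)/R_C = (11.8 − 3.71)/2.7 = 3 mA.
Check: I_B = (4.9 − 3.71)/12 = 0.0989 mA, and β·I_B = 19.8 mA > I_C, confirming saturation.

saturation; I_C ≈ 3 mA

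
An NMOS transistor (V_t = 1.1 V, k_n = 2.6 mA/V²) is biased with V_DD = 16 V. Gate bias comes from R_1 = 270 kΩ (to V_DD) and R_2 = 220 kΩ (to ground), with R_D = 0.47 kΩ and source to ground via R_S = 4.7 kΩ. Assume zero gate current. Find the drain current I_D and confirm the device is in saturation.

V_G = V_DD·R_2/(R_1+R_2) = 16×220/490 = 7.18 V.
Assume saturation: I_D = (k_n/2)(V_GS − V_t)² with V_GS = V_G − I_D·R_S = 7.18 − 4.7·I_D.
Substituting gives 28.7·I_D² − 75.3·I_D + 48.1 = 0, with roots I_D = 1.1 or 1.52 mA.
The root I_D = 1.52 mA gives V_GS = 0.017 V ≤ V_t, so take I_D = 1.1 mA.
Then V_GS = 2.02 V and V_DS = V_DD − I_D(R_D+R_S) = 16 − 1.1×5.17 = 10.3 V.
Saturation requires V_DS ≥ V_GS − V_t = 0.919 V; 10.3 ≥ 0.919 ✓.

I_D ≈ 1.1 mA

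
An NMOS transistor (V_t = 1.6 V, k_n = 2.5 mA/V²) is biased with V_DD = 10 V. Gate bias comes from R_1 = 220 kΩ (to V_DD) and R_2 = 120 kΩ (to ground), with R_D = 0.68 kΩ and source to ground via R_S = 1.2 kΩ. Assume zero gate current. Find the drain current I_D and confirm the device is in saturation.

I_D ≈ 0.9 mA

V_G = V_DD·R_2/(R_1+R_2) = 10×120/340 = 3.53 V.
Assume saturation: I_D = (k_n/2)(V_GS − V_t)² with V_GS = V_G − I_D·R_S = 3.53 − 1.2·I_D.
Substituting gives 1.8·I_D² − 6.79·I_D + 4.65 = 0, with roots I_D = 0.901 or 2.87 mA.
The root I_D = 2.87 mA gives V_GS = 0.0846 V ≤ V_t, so take I_D = 0.901 mA.
Then V_GS = 2.45 V and V_DS = V_DD − I_D(R_D+R_S) = 10 − 0.901×1.88 = 8.31 V.
Saturation requires V_DS ≥ V_GS − V_t = 0.849 V; 8.31 ≥ 0.849 ✓.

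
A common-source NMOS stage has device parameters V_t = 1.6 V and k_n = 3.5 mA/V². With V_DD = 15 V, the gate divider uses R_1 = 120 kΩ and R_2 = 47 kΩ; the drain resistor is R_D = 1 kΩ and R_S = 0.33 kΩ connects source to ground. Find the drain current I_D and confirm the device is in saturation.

I_D ≈ 3.6 mA

V_G = V_DD·R_2/(R_1+R_2) = 15×47/167 = 4.22 V.
Assume saturation: I_D = (k_n/2)(V_GS − V_t)² with V_GS = V_G − I_D·R_S = 4.22 − 0.33·I_D.
Substituting gives 0.191·I_D² − 4.03·I_D + 12 = 0, with roots I_D = 3.6 or 17.5 mA.
The root I_D = 17.5 mA gives V_GS = -1.57 V ≤ V_t, so take I_D = 3.6 mA.
Then V_GS = 3.03 V and V_DS = V_DD − I_D(R_D+R_S) = 15 − 3.6×1.33 = 10.2 V.
Saturation requires V_DS ≥ V_GS − V_t = 1.43 V; 10.2 ≥ 1.43 ✓.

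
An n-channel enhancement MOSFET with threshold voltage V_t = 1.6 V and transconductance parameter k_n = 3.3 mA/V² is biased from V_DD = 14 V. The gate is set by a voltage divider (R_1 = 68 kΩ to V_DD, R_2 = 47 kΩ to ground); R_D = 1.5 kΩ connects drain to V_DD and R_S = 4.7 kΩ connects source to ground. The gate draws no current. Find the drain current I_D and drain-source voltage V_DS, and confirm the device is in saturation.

V_G = V_DD·R_2/(R_1+R_2) = 14×47/115 = 5.72 V.
Assume saturation: I_D = (k_n/2)(V_GS − V_t)² with V_GS = V_G − I_D·R_S = 5.72 − 4.7·I_D.
Substituting gives 36.4·I_D² − 64.9·I_D + 28 = 0, with roots I_D = 0.735 or 1.05 mA.
The root I_D = 1.05 mA gives V_GS = 0.804 V ≤ V_t, so take I_D = 0.735 mA.
Then V_GS = 2.27 V and V_DS = V_DD − I_D(R_D+R_S) = 14 − 0.735×6.2 = 9.44 V.
Saturation requires V_DS ≥ V_GS − V_t = 0.667 V; 9.44 ≥ 0.667 ✓.

I_D ≈ 0.73 mA, V_DS ≈ 9.4 V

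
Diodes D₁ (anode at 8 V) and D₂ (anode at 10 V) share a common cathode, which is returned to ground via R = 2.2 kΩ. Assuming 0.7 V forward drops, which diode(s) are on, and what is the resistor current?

Only D₂ conducts; I_R ≈ 4.2 mA

Assume both conduct. Then node N would need to be at both 8−0.7 = 7.3 V and 10−0.7 = 9.3 V, which is impossible.
Assume only D₂ conducts: V_N = 10 − 0.7 = 9.3 V, so I_R = 9.3/2.2 = 4.23 mA.
Check D₁: its anode-to-cathode voltage is 8 − 9.3 = -1.3 V < 0.7 V, so it is off. The assumption is consistent.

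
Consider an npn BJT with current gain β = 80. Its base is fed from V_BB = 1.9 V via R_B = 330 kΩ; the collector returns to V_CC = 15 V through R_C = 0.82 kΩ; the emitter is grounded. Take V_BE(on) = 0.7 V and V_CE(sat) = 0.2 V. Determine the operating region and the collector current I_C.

active; I_C ≈ 0.29 mA

Assume active. Base-emitter loop: I_B = (V_BB − V_BE)/R_B = (1.9 − 0.7)/330 = 0.00364 mA.
I_C = β·I_B = 80×0.00364 = 0.291 mA.
V_CE = V_CC − I_C·R_C = 15 − 0.291×0.82 = 14.8 V > V_CE(sat), so the active-region assumption holds.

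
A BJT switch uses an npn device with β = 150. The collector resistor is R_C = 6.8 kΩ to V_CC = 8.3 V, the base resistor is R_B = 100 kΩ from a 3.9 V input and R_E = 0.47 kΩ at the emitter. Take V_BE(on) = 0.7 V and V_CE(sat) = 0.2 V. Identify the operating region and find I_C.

saturation; I_C ≈ 1.1 mA

Assume active: I_B = (3.9 − 0.7)/(100 + 151×0.47) = 0.0187 mA, I_C = β·I_B = 2.81 mA.
Then V_CE = 8.3 − 2.81×6.8 − 2.83×0.47 = -12.1 V < 0.2 V — the active assumption fails.
Re-solve with V_CE = 0.2 V. KCL at the emitter: V_E/R_E = (V_BB−0.7−V_E)/R_B + (V_CC−0.2−V_E)/R_C, giving V_E = 0.535 V.
I_C = (V_CC − 0.2 − V_E)/R_C = (8.1 − 0.535)/6.8 = 1.11 mA.
Check: I_B = (3.2 − 0.535)/100 = 0.0266 mA, and β·I_B = 4 mA > I_C, confirming saturation.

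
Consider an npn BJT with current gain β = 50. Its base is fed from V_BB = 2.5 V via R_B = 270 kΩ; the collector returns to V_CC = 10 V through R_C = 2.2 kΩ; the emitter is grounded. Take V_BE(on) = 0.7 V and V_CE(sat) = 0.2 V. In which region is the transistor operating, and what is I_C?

Assume active. Base-emitter loop: I_B = (V_BB − V_BE)/R_B = (2.5 − 0.7)/270 = 0.00667 mA.
I_C = β·I_B = 50×0.00667 = 0.333 mA.
V_CE = V_CC − I_C·R_C = 10 − 0.333×2.2 = 9.27 V > V_CE(sat), so the active-region assumption holds.

active; I_C ≈ 0.33 mA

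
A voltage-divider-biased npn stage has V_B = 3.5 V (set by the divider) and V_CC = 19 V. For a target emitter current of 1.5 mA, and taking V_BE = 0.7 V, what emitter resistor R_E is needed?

V_E = V_B − V_BE = 3.5 − 0.7 = 2.8 V.
R_E = V_E / I_E = 2.8 / 1.5 = 1.87 kΩ.

R_E ≈ 1.9 kΩ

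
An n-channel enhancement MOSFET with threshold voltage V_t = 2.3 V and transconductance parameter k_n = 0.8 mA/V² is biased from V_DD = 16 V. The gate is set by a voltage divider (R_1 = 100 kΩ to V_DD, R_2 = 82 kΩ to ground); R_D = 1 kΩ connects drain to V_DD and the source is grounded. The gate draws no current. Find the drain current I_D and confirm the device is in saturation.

V_G = V_DD·R_2/(R_1+R_2) = 16×82/182 = 7.21 V. With the source grounded, V_GS = V_G = 7.21 V.
Assume saturation: I_D = (k_n/2)(V_GS − V_t)² = (0.8/2)×(7.21 − 2.3)² = 0.4×4.91² = 9.64 mA.
V_DS = V_DD − I_D·R_D = 16 − 9.64×1 = 6.36 V.
Saturation requires V_DS ≥ V_GS − V_t = 4.91 V; 6.36 ≥ 4.91 ✓.

I_D ≈ 9.6 mA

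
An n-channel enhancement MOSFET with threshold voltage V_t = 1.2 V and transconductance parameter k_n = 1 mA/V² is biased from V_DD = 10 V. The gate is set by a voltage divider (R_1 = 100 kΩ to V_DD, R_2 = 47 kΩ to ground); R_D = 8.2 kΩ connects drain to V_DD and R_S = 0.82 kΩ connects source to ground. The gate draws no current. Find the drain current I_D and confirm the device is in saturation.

V_G = V_DD·R_2/(R_1+R_2) = 10×47/147 = 3.2 V.
Assume saturation: I_D = (k_n/2)(V_GS − V_t)² with V_GS = V_G − I_D·R_S = 3.2 − 0.82·I_D.
Substituting gives 0.336·I_D² − 2.64·I_D + 1.99 = 0, with roots I_D = 0.848 or 7 mA.
The root I_D = 7 mA gives V_GS = -2.54 V ≤ V_t, so take I_D = 0.848 mA.
Then V_GS = 2.5 V and V_DS = V_DD − I_D(R_D+R_S) = 10 − 0.848×9.02 = 2.35 V.
Saturation requires V_DS ≥ V_GS − V_t = 1.3 V; 2.35 ≥ 1.3 ✓.

I_D ≈ 0.85 mA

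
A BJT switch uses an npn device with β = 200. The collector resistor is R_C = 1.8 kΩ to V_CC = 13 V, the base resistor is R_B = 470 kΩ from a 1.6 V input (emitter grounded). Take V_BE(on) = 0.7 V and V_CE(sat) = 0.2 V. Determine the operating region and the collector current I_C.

Assume active. Base-emitter loop: I_B = (V_BB − V_BE)/R_B = (1.6 − 0.7)/470 = 0.00191 mA.
I_C = β·I_B = 200×0.00191 = 0.383 mA.
V_CE = V_CC − I_C·R_C = 13 − 0.383×1.8 = 12.3 V > V_CE(sat), so the active-region assumption holds.

active; I_C ≈ 0.38 mA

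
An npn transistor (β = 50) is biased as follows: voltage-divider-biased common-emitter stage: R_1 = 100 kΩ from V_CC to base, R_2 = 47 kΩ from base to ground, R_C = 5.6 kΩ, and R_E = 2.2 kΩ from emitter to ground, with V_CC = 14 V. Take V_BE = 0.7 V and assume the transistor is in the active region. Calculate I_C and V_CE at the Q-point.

I_C ≈ 1.3 mA, V_CE ≈ 3.7 V

Thevenize the base divider: V_Th = V_CC·R_2/(R_1+R_2) = 14×47/147 = 4.48 V, R_Th = R_1‖R_2 = 32 kΩ.
Base-emitter loop: V_Th = I_B·R_Th + V_BE + (β+1)I_B·R_E, so I_B = (4.48 − 0.7) / (32 + 51×2.2) = 0.0262 mA.
I_C = β·I_B = 50×0.0262 = 1.31 mA, and I_E = (β+1)I_B = 1.34 mA.
V_CE = V_CC − I_C·R_C − I_E·R_E = 14 − 1.31×5.6 − 1.34×2.2 = 3.73 V.
V_CE = 3.73 V > 0.2 V confirms active-region operation.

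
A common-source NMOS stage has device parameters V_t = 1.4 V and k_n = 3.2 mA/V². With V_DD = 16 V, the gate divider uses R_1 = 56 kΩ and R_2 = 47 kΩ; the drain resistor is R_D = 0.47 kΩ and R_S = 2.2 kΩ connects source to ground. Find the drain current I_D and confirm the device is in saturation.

I_D ≈ 2.2 mA

V_G = V_DD·R_2/(R_1+R_2) = 16×47/103 = 7.3 V.
Assume saturation: I_D = (k_n/2)(V_GS − V_t)² with V_GS = V_G − I_D·R_S = 7.3 − 2.2·I_D.
Substituting gives 7.74·I_D² − 42.5·I_D + 55.7 = 0, with roots I_D = 2.15 or 3.34 mA.
The root I_D = 3.34 mA gives V_GS = -0.0446 V ≤ V_t, so take I_D = 2.15 mA.
Then V_GS = 2.56 V and V_DS = V_DD − I_D(R_D+R_S) = 16 − 2.15×2.67 = 10.2 V.
Saturation requires V_DS ≥ V_GS − V_t = 1.16 V; 10.2 ≥ 1.16 ✓.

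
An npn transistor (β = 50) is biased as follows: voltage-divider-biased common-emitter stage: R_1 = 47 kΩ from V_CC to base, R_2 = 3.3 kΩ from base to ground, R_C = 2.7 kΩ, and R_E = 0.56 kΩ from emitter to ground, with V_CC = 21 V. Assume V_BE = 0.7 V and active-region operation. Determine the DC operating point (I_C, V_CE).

I_C ≈ 1.1 mA, V_CE ≈ 17 V

Thevenize the base divider: V_Th = V_CC·R_2/(R_1+R_2) = 21×3.3/50.3 = 1.38 V, R_Th = R_1‖R_2 = 3.08 kΩ.
Base-emitter loop: V_Th = I_B·R_Th + V_BE + (β+1)I_B·R_E, so I_B = (1.38 − 0.7) / (3.08 + 51×0.56) = 0.0214 mA.
I_C = β·I_B = 50×0.0214 = 1.07 mA, and I_E = (β+1)I_B = 1.09 mA.
V_CE = V_CC − I_C·R_C − I_E·R_E = 21 − 1.07×2.7 − 1.09×0.56 = 17.5 V.
V_CE = 17.5 V > 0.2 V confirms active-region operation.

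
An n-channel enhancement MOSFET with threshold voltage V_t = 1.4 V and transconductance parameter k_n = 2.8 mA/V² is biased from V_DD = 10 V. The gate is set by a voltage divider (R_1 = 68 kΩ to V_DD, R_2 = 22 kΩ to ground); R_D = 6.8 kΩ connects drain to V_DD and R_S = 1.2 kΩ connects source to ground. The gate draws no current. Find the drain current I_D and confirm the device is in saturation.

I_D ≈ 0.42 mA

V_G = V_DD·R_2/(R_1+R_2) = 10×22/90 = 2.44 V.
Assume saturation: I_D = (k_n/2)(V_GS − V_t)² with V_GS = V_G − I_D·R_S = 2.44 − 1.2·I_D.
Substituting gives 2.02·I_D² − 4.51·I_D + 1.53 = 0, with roots I_D = 0.416 or 1.82 mA.
The root I_D = 1.82 mA gives V_GS = 0.26 V ≤ V_t, so take I_D = 0.416 mA.
Then V_GS = 1.95 V and V_DS = V_DD − I_D(R_D+R_S) = 10 − 0.416×8 = 6.67 V.
Saturation requires V_DS ≥ V_GS − V_t = 0.545 V; 6.67 ≥ 0.545 ✓.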